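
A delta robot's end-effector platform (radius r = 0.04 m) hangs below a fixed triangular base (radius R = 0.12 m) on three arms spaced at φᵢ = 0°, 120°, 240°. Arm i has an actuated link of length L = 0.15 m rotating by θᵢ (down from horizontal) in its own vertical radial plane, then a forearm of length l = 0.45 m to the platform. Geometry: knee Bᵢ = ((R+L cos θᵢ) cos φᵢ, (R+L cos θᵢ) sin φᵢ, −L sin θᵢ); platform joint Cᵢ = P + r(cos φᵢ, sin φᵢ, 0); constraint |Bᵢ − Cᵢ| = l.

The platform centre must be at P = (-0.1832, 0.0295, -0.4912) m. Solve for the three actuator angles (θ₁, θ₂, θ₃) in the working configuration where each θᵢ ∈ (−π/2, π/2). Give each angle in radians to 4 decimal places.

rotate P by −φ1: (-0.1832, 0.0295, -0.4912)
  A=0.2632, B=-0.4912, C=(l²−L²−A²−y'²−z²)/(2L)=-0.4381
  √(A²+B²)=0.5573;  θ1 = -1.0789+2.4753 ≈ 1.3964
φ2=120.0° → target in arm frame (0.1171, 0.1439)
  A cos θ + B sin θ = C:  -0.0371·cos θ + -0.4912·sin θ = -0.2779
  √(A²+B²)=0.4926;  θ2 = -1.6463+2.1702 ≈ 0.5239
rotate P by −φ3: (0.0661, -0.1734, -0.4912)
  A cos θ + B sin θ = C:  0.0139·cos θ + -0.4912·sin θ = -0.3051
  √(A²+B²)=0.4914;  θ3 = -1.5424+2.2408 ≈ 0.6984

θ₁ = 1.3964, θ₂ = 0.5239, θ₃ = 0.6984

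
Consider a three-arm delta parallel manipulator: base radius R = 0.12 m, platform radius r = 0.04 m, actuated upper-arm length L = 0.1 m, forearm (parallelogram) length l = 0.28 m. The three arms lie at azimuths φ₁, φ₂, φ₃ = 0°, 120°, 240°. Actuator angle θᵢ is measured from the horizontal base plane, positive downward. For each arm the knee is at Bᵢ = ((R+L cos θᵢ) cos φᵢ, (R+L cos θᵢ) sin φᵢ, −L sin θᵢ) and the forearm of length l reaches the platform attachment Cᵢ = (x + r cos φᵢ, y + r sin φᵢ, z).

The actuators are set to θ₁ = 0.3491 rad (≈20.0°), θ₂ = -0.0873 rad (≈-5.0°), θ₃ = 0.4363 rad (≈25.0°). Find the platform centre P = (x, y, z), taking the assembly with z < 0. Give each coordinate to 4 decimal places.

φ1=0.0°: virtual centre (0.1740, 0.0000, -0.0342), radius l
arm 2 at φ=120.0°: ρ2 = 0.1796;  S2 = (-0.0898, 0.1556, 0.0087)
φ3=240.0°: virtual centre (-0.0853, -0.1478, -0.0423), radius l
|S₂|²−|S₁|² = 0.0009;  |S₃|²−|S₁|² = -0.0005
[-0.5276 0.3111 0.0858]·P = 0.0009;  [-0.5186 -0.2955 -0.0161]·P = -0.0005
Cramer: x(z) = -0.0003+0.0642z;  y(z) = 0.0024-0.1671z
into |P−S₁|² = l²: 1.0320z² + 0.0452z + -0.0468 = 0;  Δ = 0.1954;  z = -0.2361 or 0.1923 → z<0 root = -0.2361
x = -0.0155, y = 0.0418

(-0.0155, 0.0418, -0.2361)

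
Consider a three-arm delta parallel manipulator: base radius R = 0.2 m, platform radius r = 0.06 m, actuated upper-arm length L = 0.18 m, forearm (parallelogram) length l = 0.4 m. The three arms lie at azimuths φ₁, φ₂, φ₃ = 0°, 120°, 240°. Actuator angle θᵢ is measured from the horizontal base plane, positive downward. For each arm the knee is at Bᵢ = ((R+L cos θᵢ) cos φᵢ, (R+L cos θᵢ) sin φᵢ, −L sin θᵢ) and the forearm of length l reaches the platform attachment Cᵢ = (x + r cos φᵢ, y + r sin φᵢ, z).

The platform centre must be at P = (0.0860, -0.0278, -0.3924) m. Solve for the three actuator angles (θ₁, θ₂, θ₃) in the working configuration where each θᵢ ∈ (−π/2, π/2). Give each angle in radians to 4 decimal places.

θ₁ = 0.3492, θ₂ = 0.9597, θ₃ = 0.7855

rotate P by −φ1: (0.0860, -0.0278, -0.3924)
  A cos θ + B sin θ = C:  0.0540·cos θ + -0.3924·sin θ = -0.0835
  γ=atan2(-0.3924,0.0540)=-1.4340;  ψ=arccos(-0.2109)=1.7832;  θ1=γ+ψ≈0.3492
arm 2 (φ=120.0°): x'=-0.0671, y'=-0.0606
  e−x'=0.2071;  (l²−L²−(e−x')²−y'²−z²)/2L = -0.2026
  θ2 = atan2(B,A) + arccos(C/0.4437) = 0.9597
φ3=240.0° → target in arm frame (-0.0189, 0.0884)
  e−x'=0.1589;  (l²−L²−(e−x')²−y'²−z²)/2L = -0.1651
  γ=atan2(-0.3924,0.1589)=-1.1860;  ψ=arccos(-0.3900)=1.9715;  θ3=γ+ψ≈0.7855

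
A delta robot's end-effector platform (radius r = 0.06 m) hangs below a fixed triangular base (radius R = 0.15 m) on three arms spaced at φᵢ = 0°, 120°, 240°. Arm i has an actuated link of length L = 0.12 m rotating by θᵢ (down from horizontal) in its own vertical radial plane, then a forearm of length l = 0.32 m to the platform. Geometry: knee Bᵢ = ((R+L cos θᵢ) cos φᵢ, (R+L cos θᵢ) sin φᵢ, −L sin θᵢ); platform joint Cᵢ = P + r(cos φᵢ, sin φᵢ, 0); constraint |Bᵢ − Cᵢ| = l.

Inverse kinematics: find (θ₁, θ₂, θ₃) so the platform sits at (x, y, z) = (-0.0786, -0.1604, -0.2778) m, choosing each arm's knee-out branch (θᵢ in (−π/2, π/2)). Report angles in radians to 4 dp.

θ₁ = 1.1345, θ₂ = 1.2221, θ₃ = -0.3489

rotate P by −φ1: (-0.0786, -0.1604, -0.2778)
  A cos θ + B sin θ = C:  0.1686·cos θ + -0.2778·sin θ = -0.1805
  √(A²+B²)=0.3250;  θ1 = -1.0253+2.1598 ≈ 1.1345
φ2=120.0° → target in arm frame (-0.0996, 0.1483)
  A=0.1896, B=-0.2778, C=(l²−L²−A²−y'²−z²)/(2L)=-0.1963
  √(A²+B²)=0.3363;  θ2 = -0.9719+2.1939 ≈ 1.2221
φ3=240.0° → target in arm frame (0.1782, 0.0121)
  e−x'=-0.0882;  (l²−L²−(e−x')²−y'²−z²)/2L = 0.0121
  θ3 = atan2(B,A) + arccos(C/0.2915) = -0.3489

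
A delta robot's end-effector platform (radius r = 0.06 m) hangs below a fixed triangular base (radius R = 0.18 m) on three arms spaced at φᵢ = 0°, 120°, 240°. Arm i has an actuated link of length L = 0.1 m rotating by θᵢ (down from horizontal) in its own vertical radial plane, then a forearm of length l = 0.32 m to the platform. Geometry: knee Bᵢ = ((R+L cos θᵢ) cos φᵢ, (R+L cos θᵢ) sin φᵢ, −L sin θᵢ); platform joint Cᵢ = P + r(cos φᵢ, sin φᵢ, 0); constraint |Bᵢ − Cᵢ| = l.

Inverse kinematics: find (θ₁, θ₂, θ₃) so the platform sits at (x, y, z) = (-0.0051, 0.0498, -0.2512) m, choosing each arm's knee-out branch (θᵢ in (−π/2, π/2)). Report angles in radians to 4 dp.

arm 1 (φ=0.0°): x'=-0.0051, y'=0.0498
  A=0.1251, B=-0.2512, C=(l²−L²−A²−y'²−z²)/(2L)=0.0558
  √(A²+B²)=0.2806;  θ1 = -1.1087+1.3705 ≈ 0.2617
arm 2 (φ=120.0°): x'=0.0457, y'=-0.0205
  A=0.0743, B=-0.2512, C=(l²−L²−A²−y'²−z²)/(2L)=0.1168
  γ=atan2(-0.2512,0.0743)=-1.2831;  ψ=arccos(0.4458)=1.1088;  θ2=γ+ψ≈-0.1744
φ3=240.0° → target in arm frame (-0.0406, -0.0293)
  e−x'=0.1606;  (l²−L²−(e−x')²−y'²−z²)/2L = 0.0133
  θ3 = atan2(B,A) + arccos(C/0.2981) = 0.5243

θ₁ = 0.2617, θ₂ = -0.1744, θ₃ = 0.5243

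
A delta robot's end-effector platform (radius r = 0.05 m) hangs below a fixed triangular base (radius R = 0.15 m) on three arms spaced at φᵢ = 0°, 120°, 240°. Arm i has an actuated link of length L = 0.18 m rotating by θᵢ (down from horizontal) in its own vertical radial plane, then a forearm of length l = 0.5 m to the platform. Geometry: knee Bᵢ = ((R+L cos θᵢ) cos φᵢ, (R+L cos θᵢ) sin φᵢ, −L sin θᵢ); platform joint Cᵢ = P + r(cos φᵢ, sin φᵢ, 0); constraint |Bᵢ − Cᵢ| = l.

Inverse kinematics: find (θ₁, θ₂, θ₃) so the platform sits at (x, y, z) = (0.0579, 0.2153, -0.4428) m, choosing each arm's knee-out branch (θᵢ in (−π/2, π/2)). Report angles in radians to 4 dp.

θ₁ = 0.2617, θ₂ = -0.0876, θ₃ = 1.0471

arm 1 (φ=0.0°): x'=0.0579, y'=0.2153
  A cos θ + B sin θ = C:  0.0421·cos θ + -0.4428·sin θ = -0.0739
  √(A²+B²)=0.4448;  θ1 = -1.4760+1.7377 ≈ 0.2617
φ2=120.0° → target in arm frame (0.1575, -0.1578)
  A=-0.0575, B=-0.4428, C=(l²−L²−A²−y'²−z²)/(2L)=-0.0185
  γ=atan2(-0.4428,-0.0575)=-1.6999;  ψ=arccos(-0.0415)=1.6123;  θ2=γ+ψ≈-0.0876
φ3=240.0° → target in arm frame (-0.2154, -0.0575)
  e−x'=0.3154;  (l²−L²−(e−x')²−y'²−z²)/2L = -0.2257
  √(A²+B²)=0.5436;  θ3 = -0.9519+1.9990 ≈ 1.0471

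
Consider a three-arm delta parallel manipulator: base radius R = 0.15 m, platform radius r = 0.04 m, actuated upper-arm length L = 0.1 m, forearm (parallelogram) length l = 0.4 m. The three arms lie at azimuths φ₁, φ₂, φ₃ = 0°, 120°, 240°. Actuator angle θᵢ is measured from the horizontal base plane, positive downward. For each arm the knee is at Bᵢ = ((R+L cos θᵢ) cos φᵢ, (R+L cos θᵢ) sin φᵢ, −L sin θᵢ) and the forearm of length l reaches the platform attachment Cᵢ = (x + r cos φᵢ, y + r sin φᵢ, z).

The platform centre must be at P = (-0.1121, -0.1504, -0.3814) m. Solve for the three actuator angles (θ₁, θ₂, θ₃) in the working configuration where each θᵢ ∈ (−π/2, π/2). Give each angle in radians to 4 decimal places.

θ₁ = 1.3964, θ₂ = 1.2217, θ₃ = -0.1747

arm 1 (φ=0.0°): x'=-0.1121, y'=-0.1504
  A=0.2221, B=-0.3814, C=(l²−L²−A²−y'²−z²)/(2L)=-0.3371
  θ1 = atan2(B,A) + arccos(C/0.4414) = 1.3964
φ2=120.0° → target in arm frame (-0.0742, 0.1723)
  A=0.1842, B=-0.3814, C=(l²−L²−A²−y'²−z²)/(2L)=-0.2954
  θ2 = atan2(B,A) + arccos(C/0.4236) = 1.2217
rotate P by −φ3: (0.1863, -0.0219, -0.3814)
  A=-0.0763, B=-0.3814, C=(l²−L²−A²−y'²−z²)/(2L)=-0.0088
  γ=atan2(-0.3814,-0.0763)=-1.7682;  ψ=arccos(-0.0227)=1.5935;  θ3=γ+ψ≈-0.1747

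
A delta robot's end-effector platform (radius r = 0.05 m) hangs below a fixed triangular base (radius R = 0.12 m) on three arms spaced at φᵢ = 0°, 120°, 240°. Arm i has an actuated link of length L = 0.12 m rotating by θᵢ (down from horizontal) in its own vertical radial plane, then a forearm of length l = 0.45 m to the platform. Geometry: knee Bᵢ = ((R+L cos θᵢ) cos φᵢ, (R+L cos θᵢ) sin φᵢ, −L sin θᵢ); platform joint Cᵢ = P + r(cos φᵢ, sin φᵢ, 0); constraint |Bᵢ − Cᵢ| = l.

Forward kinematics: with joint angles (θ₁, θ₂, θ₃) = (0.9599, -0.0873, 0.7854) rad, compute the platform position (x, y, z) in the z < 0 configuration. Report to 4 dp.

(-0.1200, 0.1412, -0.4382)

φ1=0.0°: virtual centre (0.1388, 0.0000, -0.0983), radius l
φ2=120.0°: virtual centre (-0.0948, 0.1641, 0.0105), radius l
O3 = (0.1549·cos240.0°, 0.1549·sin240.0°, -0.0849) = (-0.0774, -0.1341, -0.0849)
subtract pairs → two planes through P
plane₁₂: -0.4672x+0.3283y+0.2175z = 0.0071
Cramer: x(z) = -0.0099+0.2513z;  y(z) = 0.0076-0.3050z
into |P−O₁|² = l²: 1.1561z² + 0.1172z + -0.1707 = 0;  Δ = 0.8030;  z = -0.4382 or 0.3368 → z<0 root = -0.4382
x = -0.1200, y = 0.1412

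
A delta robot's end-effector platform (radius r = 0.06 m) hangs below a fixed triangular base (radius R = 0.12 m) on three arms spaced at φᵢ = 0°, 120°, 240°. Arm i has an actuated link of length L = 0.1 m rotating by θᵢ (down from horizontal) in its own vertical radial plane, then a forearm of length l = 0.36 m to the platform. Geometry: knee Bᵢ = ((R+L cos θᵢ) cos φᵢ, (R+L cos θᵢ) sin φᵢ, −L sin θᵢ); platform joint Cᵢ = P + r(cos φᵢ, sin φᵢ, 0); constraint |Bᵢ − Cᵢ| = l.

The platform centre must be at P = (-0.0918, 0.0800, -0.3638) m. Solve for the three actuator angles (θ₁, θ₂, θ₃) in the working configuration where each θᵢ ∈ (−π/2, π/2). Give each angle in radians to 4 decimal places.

rotate P by −φ1: (-0.0918, 0.0800, -0.3638)
  A cos θ + B sin θ = C:  0.1518·cos θ + -0.3638·sin θ = -0.2110
  γ=atan2(-0.3638,0.1518)=-1.1755;  ψ=arccos(-0.5352)=2.1355;  θ1=γ+ψ≈0.9600
rotate P by −φ2: (0.1152, 0.0395, -0.3638)
  A=-0.0552, B=-0.3638, C=(l²−L²−A²−y'²−z²)/(2L)=-0.0868
  γ=atan2(-0.3638,-0.0552)=-1.7213;  ψ=arccos(-0.2358)=1.8089;  θ2=γ+ψ≈0.0875
φ3=240.0° → target in arm frame (-0.0234, -0.1195)
  A=0.0834, B=-0.3638, C=(l²−L²−A²−y'²−z²)/(2L)=-0.1699
  √(A²+B²)=0.3732;  θ3 = -1.3455+2.0435 ≈ 0.6980

θ₁ = 0.9600, θ₂ = 0.0875, θ₃ = 0.6980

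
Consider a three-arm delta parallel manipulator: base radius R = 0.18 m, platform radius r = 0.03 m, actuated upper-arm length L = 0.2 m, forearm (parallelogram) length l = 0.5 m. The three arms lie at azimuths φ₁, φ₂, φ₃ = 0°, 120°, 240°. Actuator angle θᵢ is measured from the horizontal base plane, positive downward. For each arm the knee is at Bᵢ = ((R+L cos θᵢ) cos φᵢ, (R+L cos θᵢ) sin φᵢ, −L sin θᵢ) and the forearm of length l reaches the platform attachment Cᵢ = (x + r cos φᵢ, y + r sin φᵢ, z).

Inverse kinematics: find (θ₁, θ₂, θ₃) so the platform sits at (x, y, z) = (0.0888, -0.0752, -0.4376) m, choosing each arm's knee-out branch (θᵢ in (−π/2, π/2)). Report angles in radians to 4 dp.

arm 1 (φ=0.0°): x'=0.0888, y'=-0.0752
  A cos θ + B sin θ = C:  0.0612·cos θ + -0.4376·sin θ = 0.0228
  θ1 = atan2(B,A) + arccos(C/0.4419) = 0.0874
rotate P by −φ2: (-0.1095, -0.0393, -0.4376)
  e−x'=0.2595;  (l²−L²−(e−x')²−y'²−z²)/2L = -0.1260
  θ2 = atan2(B,A) + arccos(C/0.5088) = 0.7855
φ3=240.0° → target in arm frame (0.0207, 0.1145)
  e−x'=0.1293;  (l²−L²−(e−x')²−y'²−z²)/2L = -0.0283
  θ3 = atan2(B,A) + arccos(C/0.4563) = 0.3493

θ₁ = 0.0874, θ₂ = 0.7855, θ₃ = 0.3493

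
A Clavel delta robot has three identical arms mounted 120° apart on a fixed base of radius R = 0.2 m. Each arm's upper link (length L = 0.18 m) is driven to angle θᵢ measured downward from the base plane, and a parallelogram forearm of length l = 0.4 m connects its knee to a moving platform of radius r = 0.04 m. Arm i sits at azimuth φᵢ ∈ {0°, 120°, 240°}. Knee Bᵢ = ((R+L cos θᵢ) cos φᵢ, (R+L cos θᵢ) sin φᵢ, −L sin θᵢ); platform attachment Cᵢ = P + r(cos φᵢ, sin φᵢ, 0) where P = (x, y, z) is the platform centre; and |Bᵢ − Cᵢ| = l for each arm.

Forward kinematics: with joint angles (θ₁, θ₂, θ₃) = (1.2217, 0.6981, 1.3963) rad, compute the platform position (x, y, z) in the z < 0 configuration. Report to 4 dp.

(-0.0273, 0.1043, -0.4644)

centre 1 = (0.2216·cos0.0°, 0.2216·sin0.0°, -0.1691) = (0.2216, 0.0000, -0.1691)
centre 2 = (0.2979·cos120.0°, 0.2979·sin120.0°, -0.1157) = (-0.1489, 0.2580, -0.1157)
arm 3 at φ=240.0°: e+L cos θ3 = 0.1913;  centre 3 = (-0.0956, -0.1656, -0.1773)
subtract pairs → two planes through P
linear system: -0.7410x+0.5160y = 0.0244−0.1069z; -0.6344x+-0.3313y = -0.0097−-0.0162z
Cramer: x(z) = -0.0054+0.0472z;  y(z) = 0.0396-0.1394z
into |P−centre ₁|² = l²: 1.0217z² + 0.3058z + -0.0783 = 0;  Δ = 0.4136;  z = -0.4644 or 0.1651 → z<0 root = -0.4644
x = -0.0273, y = 0.1043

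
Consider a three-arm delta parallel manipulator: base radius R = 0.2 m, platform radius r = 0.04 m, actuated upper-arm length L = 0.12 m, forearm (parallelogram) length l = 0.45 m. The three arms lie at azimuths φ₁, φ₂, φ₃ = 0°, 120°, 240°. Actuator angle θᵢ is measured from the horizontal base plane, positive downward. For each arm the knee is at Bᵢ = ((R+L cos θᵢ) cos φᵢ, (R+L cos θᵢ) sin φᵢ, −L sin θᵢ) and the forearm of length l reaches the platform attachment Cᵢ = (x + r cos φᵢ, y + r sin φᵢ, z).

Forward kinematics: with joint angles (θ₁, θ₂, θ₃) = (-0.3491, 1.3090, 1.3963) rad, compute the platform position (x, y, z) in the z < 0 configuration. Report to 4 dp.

(0.2131, 0.0113, -0.4048)

φ1=0.0°: virtual centre (0.2728, 0.0000, 0.0410), radius l
arm 2 at φ=120.0°: (R−r)+L cos θ2 = 0.1911;  O2 = (-0.0955, 0.1655, -0.1159)
arm 3 at φ=240.0°: (R−r)+L cos θ3 = 0.1808;  O3 = (-0.0904, -0.1566, -0.1182)
eliminate P² terms by subtracting sphere 1 from 2 and 3
plane₁₂: -0.7366x+0.3309y+-0.3139z = -0.0261
Cramer: x(z) = 0.0380-0.4324z;  y(z) = 0.0057-0.0139z
quadratic in z: (1.1872)z²+(0.1207)z+(-0.1457)=0, √Δ=0.8405 → z ∈ {-0.4048, 0.3031}; z = -0.4048 (taking z<0)
x = 0.2131, y = 0.0113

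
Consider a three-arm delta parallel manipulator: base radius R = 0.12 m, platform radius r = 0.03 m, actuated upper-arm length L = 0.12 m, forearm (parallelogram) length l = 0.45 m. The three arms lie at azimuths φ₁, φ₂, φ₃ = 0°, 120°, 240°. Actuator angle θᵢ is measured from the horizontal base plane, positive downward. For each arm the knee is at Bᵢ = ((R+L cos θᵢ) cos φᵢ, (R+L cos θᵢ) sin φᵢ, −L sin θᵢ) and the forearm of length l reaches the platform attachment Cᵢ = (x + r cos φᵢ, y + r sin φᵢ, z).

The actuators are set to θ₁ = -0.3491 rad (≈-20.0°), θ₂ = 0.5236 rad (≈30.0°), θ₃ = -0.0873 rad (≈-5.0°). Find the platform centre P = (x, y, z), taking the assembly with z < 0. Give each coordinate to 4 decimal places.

S1 = (0.2028·cos0.0°, 0.2028·sin0.0°, 0.0410) = (0.2028, 0.0000, 0.0410)
S2 = (0.1939·cos120.0°, 0.1939·sin120.0°, -0.0600) = (-0.0970, 0.1679, -0.0600)
arm 3 at φ=240.0°: ρ3 = 0.2095;  S3 = (-0.1048, -0.1815, 0.0105)
|S₂|²−|S₁|² = -0.0016;  |S₃|²−|S₁|² = 0.0012
plane₁₂: -0.5994x+0.3359y+-0.2021z = -0.0016
Cramer: x(z) = 0.0004-0.2214z;  y(z) = -0.0040+0.2066z
sphere 1 gives Az²+Bz+C=0 with A=1.0917, B=0.0058, C=-0.1598;  B²−4AC=0.6980;  roots -0.3853, 0.3800;  negative root z = -0.3853
x = 0.0857, y = -0.0836

(0.0857, -0.0836, -0.3853)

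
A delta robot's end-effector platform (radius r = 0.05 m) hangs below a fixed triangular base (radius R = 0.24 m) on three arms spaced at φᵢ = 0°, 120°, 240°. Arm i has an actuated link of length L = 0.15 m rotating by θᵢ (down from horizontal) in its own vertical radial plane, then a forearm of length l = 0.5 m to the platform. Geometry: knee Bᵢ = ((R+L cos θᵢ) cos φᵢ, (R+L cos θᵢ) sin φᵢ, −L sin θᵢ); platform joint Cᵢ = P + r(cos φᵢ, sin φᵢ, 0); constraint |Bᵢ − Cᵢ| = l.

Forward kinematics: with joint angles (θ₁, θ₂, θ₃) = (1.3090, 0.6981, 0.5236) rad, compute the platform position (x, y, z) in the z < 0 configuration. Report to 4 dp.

(-0.1183, -0.0236, -0.5040)

arm 1 at φ=0.0°: e+L cos θ1 = 0.2288;  centre 1 = (0.2288, 0.0000, -0.1449)
centre 2 = (0.3049·cos120.0°, 0.3049·sin120.0°, -0.0964) = (-0.1525, 0.2641, -0.0964)
φ3=240.0°: virtual centre (-0.1600, -0.2770, -0.0750), radius l
|centre ₂|²−|centre ₁|² = 0.0289;  |centre ₃|²−|centre ₁|² = 0.0346
[-0.7626 0.5281 0.0969]·P = 0.0289;  [-0.7775 -0.5541 0.1398]·P = 0.0346
Cramer: x(z) = -0.0412+0.1531z;  y(z) = -0.0047+0.0375z
sphere 1 gives Az²+Bz+C=0 with A=1.0248, B=0.2068, C=-0.1561;  B²−4AC=0.6826;  roots -0.5040, 0.3022;  negative root z = -0.5040
x = -0.1183, y = -0.0236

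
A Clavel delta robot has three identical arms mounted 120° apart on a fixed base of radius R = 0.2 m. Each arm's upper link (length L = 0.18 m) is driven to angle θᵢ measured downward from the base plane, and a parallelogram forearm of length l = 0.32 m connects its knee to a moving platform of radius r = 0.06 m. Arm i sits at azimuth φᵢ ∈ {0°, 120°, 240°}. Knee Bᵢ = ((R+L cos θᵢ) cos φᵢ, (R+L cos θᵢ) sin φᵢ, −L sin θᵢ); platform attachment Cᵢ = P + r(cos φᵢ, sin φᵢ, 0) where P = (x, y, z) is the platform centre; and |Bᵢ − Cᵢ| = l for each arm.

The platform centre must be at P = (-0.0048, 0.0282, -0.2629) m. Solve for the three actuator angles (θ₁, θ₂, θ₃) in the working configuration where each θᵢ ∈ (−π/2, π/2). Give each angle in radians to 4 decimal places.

θ₁ = 0.6979, θ₂ = 0.5235, θ₃ = 0.7856

rotate P by −φ1: (-0.0048, 0.0282, -0.2629)
  A cos θ + B sin θ = C:  0.1448·cos θ + -0.2629·sin θ = -0.0580
  γ=atan2(-0.2629,0.1448)=-1.0674;  ψ=arccos(-0.1932)=1.7653;  θ1=γ+ψ≈0.6979
arm 2 (φ=120.0°): x'=0.0268, y'=-0.0099
  A=0.1132, B=-0.2629, C=(l²−L²−A²−y'²−z²)/(2L)=-0.0334
  θ2 = atan2(B,A) + arccos(C/0.2862) = 0.5235
rotate P by −φ3: (-0.0220, -0.0183, -0.2629)
  A=0.1620, B=-0.2629, C=(l²−L²−A²−y'²−z²)/(2L)=-0.0714
  γ=atan2(-0.2629,0.1620)=-1.0185;  ψ=arccos(-0.2312)=1.8041;  θ3=γ+ψ≈0.7856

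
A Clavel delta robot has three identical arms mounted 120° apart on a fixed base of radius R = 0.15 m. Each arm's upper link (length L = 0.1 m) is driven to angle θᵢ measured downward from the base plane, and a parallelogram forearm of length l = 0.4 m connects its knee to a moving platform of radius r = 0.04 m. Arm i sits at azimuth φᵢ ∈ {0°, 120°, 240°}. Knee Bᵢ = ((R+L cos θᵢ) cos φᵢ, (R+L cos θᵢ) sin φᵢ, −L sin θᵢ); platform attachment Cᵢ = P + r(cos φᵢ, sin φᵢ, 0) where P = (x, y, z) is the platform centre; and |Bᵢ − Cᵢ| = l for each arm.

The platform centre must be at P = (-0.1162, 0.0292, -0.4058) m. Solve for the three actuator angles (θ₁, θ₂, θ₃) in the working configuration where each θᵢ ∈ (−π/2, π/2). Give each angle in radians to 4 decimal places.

θ₁ = 1.3091, θ₂ = 0.3494, θ₃ = 0.6109

arm 1 (φ=0.0°): x'=-0.1162, y'=0.0292
  e−x'=0.2262;  (l²−L²−(e−x')²−y'²−z²)/2L = -0.3335
  θ1 = atan2(B,A) + arccos(C/0.4646) = 1.3091
rotate P by −φ2: (0.0834, 0.0860, -0.4058)
  e−x'=0.0266;  (l²−L²−(e−x')²−y'²−z²)/2L = -0.1139
  θ2 = atan2(B,A) + arccos(C/0.4067) = 0.3494
rotate P by −φ3: (0.0328, -0.1152, -0.4058)
  A=0.0772, B=-0.4058, C=(l²−L²−A²−y'²−z²)/(2L)=-0.1696
  γ=atan2(-0.4058,0.0772)=-1.3828;  ψ=arccos(-0.4105)=1.9938;  θ3=γ+ψ≈0.6109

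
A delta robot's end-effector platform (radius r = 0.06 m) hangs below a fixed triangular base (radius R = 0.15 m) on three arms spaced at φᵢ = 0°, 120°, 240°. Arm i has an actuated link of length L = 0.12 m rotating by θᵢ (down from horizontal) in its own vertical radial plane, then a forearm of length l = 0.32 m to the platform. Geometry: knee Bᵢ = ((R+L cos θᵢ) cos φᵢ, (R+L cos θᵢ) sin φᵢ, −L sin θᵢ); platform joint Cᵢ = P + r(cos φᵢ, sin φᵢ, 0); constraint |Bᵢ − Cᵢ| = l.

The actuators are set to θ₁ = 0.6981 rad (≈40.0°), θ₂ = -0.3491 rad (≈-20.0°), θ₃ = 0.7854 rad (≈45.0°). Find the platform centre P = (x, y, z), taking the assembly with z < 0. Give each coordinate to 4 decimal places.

(-0.0510, 0.1086, -0.2678)

arm 1 at φ=0.0°: (R−r)+L cos θ1 = 0.1819;  S1 = (0.1819, 0.0000, -0.0771)
φ2=120.0°: virtual centre (-0.1014, 0.1756, 0.0410), radius l
arm 3 at φ=240.0°: (R−r)+L cos θ3 = 0.1749;  S3 = (-0.0874, -0.1514, -0.0849)
subtract pairs → two planes through P
[-0.5666 0.3512 0.2364]·P = 0.0038;  [-0.5387 -0.3029 -0.0154]·P = -0.0013
Cramer: x(z) = -0.0019+0.1834z;  y(z) = 0.0076-0.3772z
into |P−S₁|² = l²: 1.1759z² + 0.0811z + -0.0626 = 0;  Δ = 0.3010;  z = -0.2678 or 0.1988 → z<0 root = -0.2678
x = -0.0510, y = 0.1086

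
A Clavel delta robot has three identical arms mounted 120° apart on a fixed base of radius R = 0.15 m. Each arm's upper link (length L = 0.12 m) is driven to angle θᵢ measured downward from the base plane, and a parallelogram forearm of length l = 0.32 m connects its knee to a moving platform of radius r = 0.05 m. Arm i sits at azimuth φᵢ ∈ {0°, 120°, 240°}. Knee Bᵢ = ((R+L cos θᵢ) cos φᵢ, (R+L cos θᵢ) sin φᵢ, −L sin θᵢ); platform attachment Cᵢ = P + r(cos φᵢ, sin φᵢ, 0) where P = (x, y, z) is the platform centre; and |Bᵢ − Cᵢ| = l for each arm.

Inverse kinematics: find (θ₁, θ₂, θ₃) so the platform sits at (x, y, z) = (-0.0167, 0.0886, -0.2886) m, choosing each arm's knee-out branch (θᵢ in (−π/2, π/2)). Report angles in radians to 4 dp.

θ₁ = 0.6105, θ₂ = -0.0002, θ₃ = 0.8728

arm 1 (φ=0.0°): x'=-0.0167, y'=0.0886
  A=0.1167, B=-0.2886, C=(l²−L²−A²−y'²−z²)/(2L)=-0.0698
  γ=atan2(-0.2886,0.1167)=-1.1865;  ψ=arccos(-0.2243)=1.7970;  θ1=γ+ψ≈0.6105
arm 2 (φ=120.0°): x'=0.0851, y'=-0.0298
  e−x'=0.0149;  (l²−L²−(e−x')²−y'²−z²)/2L = 0.0150
  θ2 = atan2(B,A) + arccos(C/0.2890) = -0.0002
rotate P by −φ3: (-0.0684, -0.0588, -0.2886)
  A=0.1684, B=-0.2886, C=(l²−L²−A²−y'²−z²)/(2L)=-0.1129
  θ3 = atan2(B,A) + arccos(C/0.3341) = 0.8728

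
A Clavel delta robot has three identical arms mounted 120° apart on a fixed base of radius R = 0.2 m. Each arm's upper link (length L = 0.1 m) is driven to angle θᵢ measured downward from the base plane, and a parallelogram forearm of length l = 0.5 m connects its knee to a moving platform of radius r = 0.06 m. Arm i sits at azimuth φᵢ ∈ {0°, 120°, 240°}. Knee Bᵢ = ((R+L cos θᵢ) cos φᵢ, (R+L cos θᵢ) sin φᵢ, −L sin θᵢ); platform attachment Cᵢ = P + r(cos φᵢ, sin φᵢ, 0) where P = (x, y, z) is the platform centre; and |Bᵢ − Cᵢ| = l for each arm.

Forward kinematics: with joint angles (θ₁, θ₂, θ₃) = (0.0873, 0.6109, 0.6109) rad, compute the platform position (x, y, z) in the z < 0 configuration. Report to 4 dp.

arm 1 at φ=0.0°: e+L cos θ1 = 0.2396;  S1 = (0.2396, 0.0000, -0.0087)
arm 2 at φ=120.0°: e+L cos θ2 = 0.2219;  S2 = (-0.1110, 0.1922, -0.0574)
φ3=240.0°: virtual centre (-0.1110, -0.1922, -0.0574), radius l
subtract pairs → two planes through P
linear system: -0.7012x+0.3844y = -0.0050−-0.0973z; -0.7012x+-0.3844y = -0.0050−-0.0973z
det = 0.5390;  x = 0.0071+-0.1387z,  y = 0.0000+0.0000z
into |P−S₁|² = l²: 1.0193z² + 0.0820z + -0.1958 = 0;  Δ = 0.8052;  z = -0.4804 or 0.4000 → z<0 root = -0.4804
x = 0.0737, y = 0.0000

(0.0737, 0.0000, -0.4804)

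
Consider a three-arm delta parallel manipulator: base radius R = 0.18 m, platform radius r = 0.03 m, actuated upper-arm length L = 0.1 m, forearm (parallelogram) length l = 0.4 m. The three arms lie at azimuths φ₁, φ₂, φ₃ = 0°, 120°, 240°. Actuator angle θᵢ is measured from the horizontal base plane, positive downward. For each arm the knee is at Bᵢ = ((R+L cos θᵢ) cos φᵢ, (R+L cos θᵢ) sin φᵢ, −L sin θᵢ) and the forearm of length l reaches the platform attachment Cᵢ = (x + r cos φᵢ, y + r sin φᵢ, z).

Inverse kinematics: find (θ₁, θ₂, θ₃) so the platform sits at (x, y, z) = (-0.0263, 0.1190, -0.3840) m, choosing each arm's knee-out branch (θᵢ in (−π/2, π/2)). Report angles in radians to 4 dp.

θ₁ = 0.9601, θ₂ = 0.0871, θ₃ = 1.3092

φ1=0.0° → target in arm frame (-0.0263, 0.1190)
  e−x'=0.1763;  (l²−L²−(e−x')²−y'²−z²)/2L = -0.2135
  θ1 = atan2(B,A) + arccos(C/0.4225) = 0.9601
rotate P by −φ2: (0.1162, -0.0367, -0.3840)
  A cos θ + B sin θ = C:  0.0338·cos θ + -0.3840·sin θ = 0.0003
  θ2 = atan2(B,A) + arccos(C/0.3855) = 0.0871
rotate P by −φ3: (-0.0899, -0.0823, -0.3840)
  A=0.2399, B=-0.3840, C=(l²−L²−A²−y'²−z²)/(2L)=-0.3089
  γ=atan2(-0.3840,0.2399)=-1.0124;  ψ=arccos(-0.6822)=2.3216;  θ3=γ+ψ≈1.3092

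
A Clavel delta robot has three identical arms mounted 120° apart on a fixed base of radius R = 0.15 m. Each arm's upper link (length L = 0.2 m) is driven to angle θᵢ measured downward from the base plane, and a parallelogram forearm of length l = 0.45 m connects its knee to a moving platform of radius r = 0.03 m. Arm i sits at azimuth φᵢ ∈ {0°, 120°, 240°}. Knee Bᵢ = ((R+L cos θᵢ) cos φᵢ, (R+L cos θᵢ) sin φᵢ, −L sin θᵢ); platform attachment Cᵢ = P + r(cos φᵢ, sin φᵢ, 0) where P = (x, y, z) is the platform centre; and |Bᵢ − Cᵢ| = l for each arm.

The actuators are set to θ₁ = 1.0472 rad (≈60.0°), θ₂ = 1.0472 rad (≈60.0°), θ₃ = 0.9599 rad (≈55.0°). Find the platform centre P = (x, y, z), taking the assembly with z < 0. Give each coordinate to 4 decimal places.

arm 1 at φ=0.0°: (R−r)+L cos θ1 = 0.2200;  O1 = (0.2200, 0.0000, -0.1732)
O2 = (0.2200·cos120.0°, 0.2200·sin120.0°, -0.1732) = (-0.1100, 0.1905, -0.1732)
O3 = (0.2347·cos240.0°, 0.2347·sin240.0°, -0.1638) = (-0.1174, -0.2033, -0.1638)
subtract pairs → two planes through P
linear system: -0.6600x+0.3811y = 0.0000−0.0000z; -0.6747x+-0.4065y = 0.0035−0.0188z
det = 0.5254;  x = -0.0026+0.0136z,  y = -0.0044+0.0236z
sphere 1 gives Az²+Bz+C=0 with A=1.0007, B=0.3401, C=-0.1229;  B²−4AC=0.6078;  roots -0.5595, 0.2196;  negative root z = -0.5595
x = -0.0102, y = -0.0176

(-0.0102, -0.0176, -0.5595)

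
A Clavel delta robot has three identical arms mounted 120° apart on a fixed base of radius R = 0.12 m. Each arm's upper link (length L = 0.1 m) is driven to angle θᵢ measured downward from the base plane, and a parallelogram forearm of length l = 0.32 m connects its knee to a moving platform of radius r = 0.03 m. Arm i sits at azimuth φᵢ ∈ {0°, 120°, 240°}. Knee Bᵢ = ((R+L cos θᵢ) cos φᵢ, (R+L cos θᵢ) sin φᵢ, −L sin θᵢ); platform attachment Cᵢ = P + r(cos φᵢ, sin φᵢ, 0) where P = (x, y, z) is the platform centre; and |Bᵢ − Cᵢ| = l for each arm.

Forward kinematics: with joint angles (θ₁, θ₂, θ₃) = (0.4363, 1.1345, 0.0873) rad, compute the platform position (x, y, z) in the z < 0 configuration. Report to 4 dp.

O1 = (0.1806·cos0.0°, 0.1806·sin0.0°, -0.0423) = (0.1806, 0.0000, -0.0423)
arm 2 at φ=120.0°: ρ2 = 0.1323;  O2 = (-0.0661, 0.1145, -0.0906)
φ3=240.0°: virtual centre (-0.0948, -0.1642, -0.0087), radius l
eliminate P² terms by subtracting sphere 1 from 2 and 3
plane₁₂: -0.4935x+0.2291y+-0.0967z = -0.0087
Cramer: x(z) = 0.0086-0.0569z;  y(z) = -0.0194+0.2997z
into |P−O₁|² = l²: 1.0931z² + 0.0925z + -0.0707 = 0;  Δ = 0.3175;  z = -0.3000 or 0.2154 → z<0 root = -0.3000
x = 0.0257, y = -0.1093

(0.0257, -0.1093, -0.3000)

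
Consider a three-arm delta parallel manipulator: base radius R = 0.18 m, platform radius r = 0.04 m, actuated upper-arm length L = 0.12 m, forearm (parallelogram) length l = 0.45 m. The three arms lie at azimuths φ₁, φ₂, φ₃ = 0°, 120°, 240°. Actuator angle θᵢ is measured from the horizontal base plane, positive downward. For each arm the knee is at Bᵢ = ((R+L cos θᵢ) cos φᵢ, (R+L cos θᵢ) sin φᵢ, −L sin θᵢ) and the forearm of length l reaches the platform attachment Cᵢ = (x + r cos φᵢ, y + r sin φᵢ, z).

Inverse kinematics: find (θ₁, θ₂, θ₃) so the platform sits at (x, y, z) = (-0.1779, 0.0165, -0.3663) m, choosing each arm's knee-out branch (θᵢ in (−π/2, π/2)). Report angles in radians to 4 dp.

θ₁ = 1.1342, θ₂ = -0.2622, θ₃ = -0.0876

φ1=0.0° → target in arm frame (-0.1779, 0.0165)
  A=0.3179, B=-0.3663, C=(l²−L²−A²−y'²−z²)/(2L)=-0.1975
  γ=atan2(-0.3663,0.3179)=-0.8560;  ψ=arccos(-0.4073)=1.9903;  θ1=γ+ψ≈1.1342
arm 2 (φ=120.0°): x'=0.1032, y'=0.1458
  e−x'=0.0368;  (l²−L²−(e−x')²−y'²−z²)/2L = 0.1305
  √(A²+B²)=0.3681;  θ2 = -1.4708+1.2085 ≈ -0.2622
rotate P by −φ3: (0.0747, -0.1623, -0.3663)
  A cos θ + B sin θ = C:  0.0653·cos θ + -0.3663·sin θ = 0.0971
  √(A²+B²)=0.3721;  θ3 = -1.3943+1.3067 ≈ -0.0876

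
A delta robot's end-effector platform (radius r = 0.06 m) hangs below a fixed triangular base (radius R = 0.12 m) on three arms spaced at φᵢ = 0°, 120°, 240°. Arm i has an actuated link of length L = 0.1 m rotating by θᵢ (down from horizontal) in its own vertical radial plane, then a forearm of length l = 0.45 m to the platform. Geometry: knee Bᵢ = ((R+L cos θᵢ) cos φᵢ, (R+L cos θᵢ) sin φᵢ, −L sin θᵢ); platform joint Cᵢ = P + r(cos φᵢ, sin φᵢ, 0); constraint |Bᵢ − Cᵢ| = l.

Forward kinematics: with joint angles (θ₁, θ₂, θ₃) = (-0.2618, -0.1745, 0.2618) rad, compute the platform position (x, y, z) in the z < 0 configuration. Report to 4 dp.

φ1=0.0°: virtual centre (0.1566, 0.0000, 0.0259), radius l
arm 2 at φ=120.0°: (R−r)+L cos θ2 = 0.1585;  O2 = (-0.0792, 0.1372, 0.0174)
φ3=240.0°: virtual centre (-0.0783, -0.1356, -0.0259), radius l
subtract pairs → two planes through P
linear system: -0.4717x+0.2745y = 0.0002−-0.0170z; -0.4698x+-0.2712y = 0.0000−-0.1035z
det = 0.2569;  x = -0.0002+-0.1286z,  y = 0.0004+-0.1589z
quadratic in z: (1.0418)z²+(-0.0116)z+(-0.1772)=0, √Δ=0.8595 → z ∈ {-0.4070, 0.4180}; z = -0.4070 (taking z<0)
x = 0.0521, y = 0.0651

(0.0521, 0.0651, -0.4070)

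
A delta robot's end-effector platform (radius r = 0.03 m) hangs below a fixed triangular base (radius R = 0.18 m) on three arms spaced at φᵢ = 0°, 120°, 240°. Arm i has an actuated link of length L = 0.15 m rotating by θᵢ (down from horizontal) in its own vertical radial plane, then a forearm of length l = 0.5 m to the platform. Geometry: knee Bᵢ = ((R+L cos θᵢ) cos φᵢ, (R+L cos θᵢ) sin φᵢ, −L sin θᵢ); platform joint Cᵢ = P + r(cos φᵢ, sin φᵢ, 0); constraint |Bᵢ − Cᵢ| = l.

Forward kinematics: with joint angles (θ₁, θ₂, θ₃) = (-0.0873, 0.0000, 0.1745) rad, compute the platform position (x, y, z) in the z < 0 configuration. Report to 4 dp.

arm 1 at φ=0.0°: (R−r)+L cos θ1 = 0.2994;  centre 1 = (0.2994, 0.0000, 0.0131)
centre 2 = (0.3000·cos120.0°, 0.3000·sin120.0°, 0.0000) = (-0.1500, 0.2598, 0.0000)
centre 3 = (0.2977·cos240.0°, 0.2977·sin240.0°, -0.0260) = (-0.1489, -0.2578, -0.0260)
eliminate P² terms by subtracting sphere 1 from 2 and 3
plane₁₂: -0.8989x+0.5196y+-0.0262z = 0.0002
det = 0.9294;  x = 0.0002+-0.0583z,  y = 0.0007+-0.0504z
quadratic in z: (1.0059)z²+(0.0086)z+(-0.1603)=0, √Δ=0.8031 → z ∈ {-0.4035, 0.3949}; z = -0.4035 (taking z<0)
x = 0.0237, y = 0.0210

(0.0237, 0.0210, -0.4035)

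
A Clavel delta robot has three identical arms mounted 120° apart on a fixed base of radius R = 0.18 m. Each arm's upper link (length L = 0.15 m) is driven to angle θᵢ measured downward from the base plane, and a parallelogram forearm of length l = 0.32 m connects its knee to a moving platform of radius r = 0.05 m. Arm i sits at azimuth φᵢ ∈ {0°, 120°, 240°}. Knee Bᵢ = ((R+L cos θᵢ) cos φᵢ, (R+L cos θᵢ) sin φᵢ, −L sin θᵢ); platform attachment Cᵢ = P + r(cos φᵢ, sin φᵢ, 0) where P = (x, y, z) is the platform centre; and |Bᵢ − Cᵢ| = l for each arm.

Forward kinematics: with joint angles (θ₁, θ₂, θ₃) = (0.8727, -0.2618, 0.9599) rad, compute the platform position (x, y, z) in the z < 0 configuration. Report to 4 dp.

φ1=0.0°: virtual centre (0.2264, 0.0000, -0.1149), radius l
φ2=120.0°: virtual centre (-0.1374, 0.2381, 0.0388), radius l
centre 3 = (0.2160·cos240.0°, 0.2160·sin240.0°, -0.1229) = (-0.1080, -0.1871, -0.1229)
subtract pairs → two planes through P
linear system: -0.7277x+0.4761y = 0.0126−0.3075z; -0.6689x+-0.3742y = -0.0027−-0.0159z
det = 0.5908;  x = -0.0058+0.1819z,  y = 0.0176+-0.3677z
quadratic in z: (1.1683)z²+(0.1324)z+(-0.0350)=0, √Δ=0.4253 → z ∈ {-0.2387, 0.1254}; z = -0.2387 (taking z<0)
x = -0.0492, y = 0.1054

(-0.0492, 0.1054, -0.2387)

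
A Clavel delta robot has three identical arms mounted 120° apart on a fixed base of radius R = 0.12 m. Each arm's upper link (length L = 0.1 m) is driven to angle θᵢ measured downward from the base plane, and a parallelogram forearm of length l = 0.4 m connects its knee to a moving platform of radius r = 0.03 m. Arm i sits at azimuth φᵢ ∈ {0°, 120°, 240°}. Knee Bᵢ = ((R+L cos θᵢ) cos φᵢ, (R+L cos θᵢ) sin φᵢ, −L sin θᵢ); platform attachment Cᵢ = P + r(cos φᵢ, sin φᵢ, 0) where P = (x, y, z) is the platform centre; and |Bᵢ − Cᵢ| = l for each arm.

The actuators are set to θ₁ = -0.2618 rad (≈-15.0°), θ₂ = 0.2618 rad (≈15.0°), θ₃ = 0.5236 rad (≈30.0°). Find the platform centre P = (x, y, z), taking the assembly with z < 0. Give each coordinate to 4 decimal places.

(0.0849, 0.0318, -0.3597)

arm 1 at φ=0.0°: e+L cos θ1 = 0.1866;  S1 = (0.1866, 0.0000, 0.0259)
S2 = (0.1866·cos120.0°, 0.1866·sin120.0°, -0.0259) = (-0.0933, 0.1616, -0.0259)
S3 = (0.1766·cos240.0°, 0.1766·sin240.0°, -0.0500) = (-0.0883, -0.1529, -0.0500)
|S₂|²−|S₁|² = 0.0000;  |S₃|²−|S₁|² = -0.0018
plane₁₂: -0.5598x+0.3232y+-0.1035z = 0.0000
Cramer: x(z) = 0.0017-0.2313z;  y(z) = 0.0029-0.0804z
into |P−S₁|² = l²: 1.0600z² + 0.0333z + -0.1251 = 0;  Δ = 0.5316;  z = -0.3597 or 0.3282 → z<0 root = -0.3597
x = 0.0849, y = 0.0318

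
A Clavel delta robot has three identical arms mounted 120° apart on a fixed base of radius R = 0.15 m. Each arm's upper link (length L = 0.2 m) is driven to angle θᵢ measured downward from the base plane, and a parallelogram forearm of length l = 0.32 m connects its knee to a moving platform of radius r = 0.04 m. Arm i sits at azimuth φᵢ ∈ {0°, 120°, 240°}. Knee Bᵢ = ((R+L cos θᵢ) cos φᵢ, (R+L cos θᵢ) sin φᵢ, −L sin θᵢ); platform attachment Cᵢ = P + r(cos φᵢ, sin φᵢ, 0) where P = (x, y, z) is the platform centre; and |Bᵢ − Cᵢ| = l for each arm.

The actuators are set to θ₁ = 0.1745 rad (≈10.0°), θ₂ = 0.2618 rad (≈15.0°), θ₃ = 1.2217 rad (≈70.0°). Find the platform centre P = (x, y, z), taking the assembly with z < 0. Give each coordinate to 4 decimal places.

arm 1 at φ=0.0°: e+L cos θ1 = 0.3070;  O1 = (0.3070, 0.0000, -0.0347)
φ2=120.0°: virtual centre (-0.1516, 0.2626, -0.0518), radius l
arm 3 at φ=240.0°: e+L cos θ3 = 0.1784;  O3 = (-0.0892, -0.1545, -0.1879)
eliminate P² terms by subtracting sphere 1 from 2 and 3
linear system: -0.9171x+0.5251y = -0.0008−-0.0341z; -0.7923x+-0.3090y = -0.0283−-0.3064z
Cramer: x(z) = 0.0216-0.2451z;  y(z) = 0.0361-0.3632z
sphere 1 gives Az²+Bz+C=0 with A=1.1920, B=0.1831, C=-0.0185;  B²−4AC=0.1215;  roots -0.2230, 0.0694;  negative root z = -0.2230
x = 0.0763, y = 0.1171

(0.0763, 0.1171, -0.2230)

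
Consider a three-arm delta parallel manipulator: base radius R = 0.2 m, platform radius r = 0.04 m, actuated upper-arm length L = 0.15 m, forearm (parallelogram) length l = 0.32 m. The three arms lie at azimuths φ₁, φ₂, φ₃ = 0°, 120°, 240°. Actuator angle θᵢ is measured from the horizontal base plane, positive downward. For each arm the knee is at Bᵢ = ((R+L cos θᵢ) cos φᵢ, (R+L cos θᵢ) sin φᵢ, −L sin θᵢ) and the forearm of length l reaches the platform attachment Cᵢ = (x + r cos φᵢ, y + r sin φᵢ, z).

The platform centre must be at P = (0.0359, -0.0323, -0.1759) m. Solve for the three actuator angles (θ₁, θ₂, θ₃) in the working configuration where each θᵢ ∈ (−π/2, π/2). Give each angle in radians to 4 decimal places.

θ₁ = 0.0868, θ₂ = 0.7859, θ₃ = 0.3490

rotate P by −φ1: (0.0359, -0.0323, -0.1759)
  e−x'=0.1241;  (l²−L²−(e−x')²−y'²−z²)/2L = 0.1084
  θ1 = atan2(B,A) + arccos(C/0.2153) = 0.0868
φ2=120.0° → target in arm frame (-0.0459, -0.0149)
  A=0.2059, B=-0.1759, C=(l²−L²−A²−y'²−z²)/(2L)=0.0211
  √(A²+B²)=0.2708;  θ2 = -0.7069+1.4928 ≈ 0.7859
arm 3 (φ=240.0°): x'=0.0100, y'=0.0472
  e−x'=0.1500;  (l²−L²−(e−x')²−y'²−z²)/2L = 0.0808
  γ=atan2(-0.1759,0.1500)=-0.8648;  ψ=arccos(0.3495)=1.2138;  θ3=γ+ψ≈0.3490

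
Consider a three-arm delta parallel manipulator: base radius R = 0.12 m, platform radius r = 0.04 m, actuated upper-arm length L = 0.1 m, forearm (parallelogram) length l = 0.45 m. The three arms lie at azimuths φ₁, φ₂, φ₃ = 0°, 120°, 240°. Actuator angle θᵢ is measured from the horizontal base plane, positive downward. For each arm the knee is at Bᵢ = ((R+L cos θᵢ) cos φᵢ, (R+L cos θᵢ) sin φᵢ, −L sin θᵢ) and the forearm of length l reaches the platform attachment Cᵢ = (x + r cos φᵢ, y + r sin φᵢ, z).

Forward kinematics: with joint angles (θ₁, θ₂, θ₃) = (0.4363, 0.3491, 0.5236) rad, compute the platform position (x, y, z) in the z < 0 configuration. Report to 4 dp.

arm 1 at φ=0.0°: (R−r)+L cos θ1 = 0.1706;  S1 = (0.1706, 0.0000, -0.0423)
S2 = (0.1740·cos120.0°, 0.1740·sin120.0°, -0.0342) = (-0.0870, 0.1507, -0.0342)
S3 = (0.1666·cos240.0°, 0.1666·sin240.0°, -0.0500) = (-0.0833, -0.1443, -0.0500)
|S₂|²−|S₁|² = 0.0005;  |S₃|²−|S₁|² = -0.0006
plane₁₂: -0.5152x+0.3013y+0.0161z = 0.0005
det = 0.3017;  x = 0.0001+-0.0001z,  y = 0.0020+-0.0536z
into |P−S₁|² = l²: 1.0029z² + 0.0843z + -0.1716 = 0;  Δ = 0.6956;  z = -0.4579 or 0.3738 → z<0 root = -0.4579
x = 0.0002, y = 0.0265

(0.0002, 0.0265, -0.4579)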